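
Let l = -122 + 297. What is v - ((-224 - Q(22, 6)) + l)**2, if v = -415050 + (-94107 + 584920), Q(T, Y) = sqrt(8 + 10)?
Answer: 73344 - 294*sqrt(2) ≈ 72928.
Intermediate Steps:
Q(T, Y) = 3*sqrt(2) (Q(T, Y) = sqrt(18) = 3*sqrt(2))
l = 175
v = 75763 (v = -415050 + 490813 = 75763)
v - ((-224 - Q(22, 6)) + l)**2 = 75763 - ((-224 - 3*sqrt(2)) + 175)**2 = 75763 - (-49 - 3*sqrt(2))**2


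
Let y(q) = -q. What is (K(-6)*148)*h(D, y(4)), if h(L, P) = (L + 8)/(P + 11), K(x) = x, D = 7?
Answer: -13320/7 ≈ -1902.9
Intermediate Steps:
h(L, P) = (8 + L)/(11 + P)
(K(-6)*148)*h(D, y(4)) = (-6*148)*((8 + 7)/(11 - 1*4)) = -888*15/(11 - 4) = -888*15/7 = -13320/7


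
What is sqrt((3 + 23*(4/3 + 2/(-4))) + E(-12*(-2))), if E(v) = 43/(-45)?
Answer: sqrt(19090)/30 ≈ 4.6056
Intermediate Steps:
E(v) = -43/45 (E(v) = 43*(-1/45) = -43/45)
sqrt((3 + 23*(4/3 + 2/(-4))) + E(-12*(-2))) = sqrt((3 + 23*(4/3 + 2/(-4))) - 43/45) = sqrt((3 + 23*(4*(1/3) + 2*(-1/4))) - 43/45) = sqrt((3 + 23*(4/3 - 1/2)) - 43/45) = sqrt((3 + 23*(5/6)) - 43/45) = sqrt((3 + 115/6) - 43/45) = sqrt(133/6 - 43/45) = sqrt(1909/90) = sqrt(19090)/30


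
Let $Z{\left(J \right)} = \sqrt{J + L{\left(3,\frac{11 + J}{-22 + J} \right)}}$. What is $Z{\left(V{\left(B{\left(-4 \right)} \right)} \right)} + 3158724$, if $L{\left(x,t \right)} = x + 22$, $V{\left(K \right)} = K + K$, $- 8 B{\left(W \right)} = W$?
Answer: $3158724 + \sqrt{26} \approx 3.1587 \cdot 10^{6}$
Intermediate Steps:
$B{\left(W \right)} = - \frac{W}{8}$
$V{\left(K \right)} = 2 K$
$L{\left(x,t \right)} = 22 + x$
$Z{\left(J \right)} = \sqrt{25 + J}$ ($Z{\left(J \right)} = \sqrt{J + \left(22 + 3\right)} = \sqrt{J + 25} = \sqrt{25 + J}$)
$Z{\left(V{\left(B{\left(-4 \right)} \right)} \right)} + 3158724 = \sqrt{25 + 2 \left(\left(- \frac{1}{8}\right) \left(-4\right)\right)} + 3158724 = \sqrt{25 + 2 \cdot \frac{1}{2}} + 3158724 = \sqrt{25 + 1} + 3158724 = \sqrt{26} + 3158724 = 3158724 + \sqrt{26}$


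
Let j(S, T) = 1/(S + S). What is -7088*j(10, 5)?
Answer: -1772/5 ≈ -354.40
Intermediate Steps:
j(S, T) = 1/(2*S)
-7088*j(10, 5) = -3544/10 = -7088*1/20 = -1772/5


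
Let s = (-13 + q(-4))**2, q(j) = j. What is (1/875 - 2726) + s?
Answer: -2132374/875 ≈ -2437.0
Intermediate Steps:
s = 289 (s = (-13 - 4)**2 = (-17)**2 = 289)
(1/875 - 2726) + s = (1/875 - 2726) + 289 = -2385249/875 + 289 = -2132374/875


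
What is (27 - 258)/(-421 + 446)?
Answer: -231/25 ≈ -9.2400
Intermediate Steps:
(27 - 258)/(-421 + 446) = -231/25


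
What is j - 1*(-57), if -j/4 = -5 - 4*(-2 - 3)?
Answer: -3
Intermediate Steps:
j = -60 (j = -4*(-5 - 4*(-2 - 3)) = -4*(-5 - 4*(-5)) = -4*(-5 + 20) = -4*15 = -60)
j - 1*(-57) = -60 - 1*(-57) = -60 + 57 = -3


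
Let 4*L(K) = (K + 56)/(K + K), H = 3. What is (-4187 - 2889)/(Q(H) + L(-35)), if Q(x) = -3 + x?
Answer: 283040/3 ≈ 94347.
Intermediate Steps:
L(K) = (56 + K)/(8*K) (L(K) = ((K + 56)/(K + K))/4 = ((56 + K)/((2*K)))/4 = ((56 + K)*(1/(2*K)))/4 = ((56 + K)/(2*K))/4 = (56 + K)/(8*K))
(-4187 - 2889)/(Q(H) + L(-35)) = (-4187 - 2889)/((-3 + 3) + (⅛)*(56 - 35)/(-35)) = -7076/(0 + (⅛)*(-1/35)*21) = -7076/(0 - 3/40) = -7076/(-3/40) = -7076*(-40/3) = 283040/3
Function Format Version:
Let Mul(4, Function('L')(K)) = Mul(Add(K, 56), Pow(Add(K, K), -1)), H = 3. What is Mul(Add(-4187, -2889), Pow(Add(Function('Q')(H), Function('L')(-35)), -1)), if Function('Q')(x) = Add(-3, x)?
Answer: Rational(283040, 3) ≈ 94347.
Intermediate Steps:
Function('L')(K) = Mul(Rational(1, 8), Pow(K, -1), Add(56, K)) (Function('L')(K) = Mul(Rational(1, 4), Mul(Add(K, 56), Pow(Add(K, K), -1))) = Mul(Rational(1, 4), Mul(Add(56, K), Pow(Mul(2, K), -1))) = Mul(Rational(1, 4), Mul(Add(56, K), Mul(Rational(1, 2), Pow(K, -1)))) = Mul(Rational(1, 4), Mul(Rational(1, 2), Pow(K, -1), Add(56, K))) = Mul(Rational(1, 8), Pow(K, -1), Add(56, K)))
Mul(Add(-4187, -2889), Pow(Add(Function('Q')(H), Function('L')(-35)), -1)) = Mul(Add(-4187, -2889), Pow(Add(Add(-3, 3), Mul(Rational(1, 8), Pow(-35, -1), Add(56, -35))), -1)) = Mul(-7076, Pow(Add(0, Mul(Rational(1, 8), Rational(-1, 35), 21)), -1)) = Mul(-7076, Pow(Add(0, Rational(-3, 40)), -1)) = Mul(-7076, Pow(Rational(-3, 40), -1)) = Mul(-7076, Rational(-40, 3)) = Rational(283040, 3)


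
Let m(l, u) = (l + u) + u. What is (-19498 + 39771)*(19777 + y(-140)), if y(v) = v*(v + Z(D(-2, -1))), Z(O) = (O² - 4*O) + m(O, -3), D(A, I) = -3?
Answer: 764231281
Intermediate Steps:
m(l, u) = l + 2*u
Z(O) = -6 + O² - 3*O (Z(O) = (O² - 4*O) + (O + 2*(-3)) = (O² - 4*O) + (O - 6) = (O² - 4*O) + (-6 + O) = -6 + O² - 3*O)
y(v) = v*(12 + v) (y(v) = v*(v + (-6 + (-3)² - 3*(-3))) = v*(v + (-6 + 9 + 9)) = v*(v + 12) = v*(12 + v))
(-19498 + 39771)*(19777 + y(-140)) = (-19498 + 39771)*(19777 - 140*(12 - 140)) = 20273*(19777 - 140*(-128)) = 20273*(19777 + 17920) = 20273*37697 = 764231281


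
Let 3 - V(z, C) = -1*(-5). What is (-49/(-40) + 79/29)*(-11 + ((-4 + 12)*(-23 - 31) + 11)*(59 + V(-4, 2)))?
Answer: -13747581/145 ≈ -94811.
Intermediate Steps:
V(z, C) = -2 (V(z, C) = 3 - (-1)*(-5) = 3 - 1*5 = 3 - 5 = -2)
(-49/(-40) + 79/29)*(-11 + ((-4 + 12)*(-23 - 31) + 11)*(59 + V(-4, 2))) = (-49/(-40) + 79/29)*(-11 + ((-4 + 12)*(-23 - 31) + 11)*(59 - 2)) = (-49*(-1/40) + 79*(1/29))*(-11 + (8*(-54) + 11)*57) = (49/40 + 79/29)*(-11 + (-432 + 11)*57) = 4581*(-11 - 421*57)/1160 = 4581*(-11 - 23997)/1160 = (4581/1160)*(-24008) = -13747581/145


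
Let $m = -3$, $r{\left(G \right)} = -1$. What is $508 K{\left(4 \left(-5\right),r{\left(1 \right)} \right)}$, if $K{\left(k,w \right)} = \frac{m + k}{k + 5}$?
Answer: $\frac{11684}{15} \approx 778.93$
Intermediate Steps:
$K{\left(k,w \right)} = \frac{-3 + k}{5 + k}$ ($K{\left(k,w \right)} = \frac{-3 + k}{k + 5} = \frac{-3 + k}{5 + k}$)
$508 K{\left(4 \left(-5\right),r{\left(1 \right)} \right)} = 508 \frac{-3 + 4 \left(-5\right)}{5 + 4 \left(-5\right)} = 508 \frac{-3 - 20}{5 - 20} = 508 \frac{1}{-15} \left(-23\right) = 508 \left(\left(- \frac{1}{15}\right) \left(-23\right)\right) = 508 \cdot \frac{23}{15} = \frac{11684}{15}$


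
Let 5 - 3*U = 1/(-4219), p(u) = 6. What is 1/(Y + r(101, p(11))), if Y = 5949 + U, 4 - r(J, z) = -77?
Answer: 4219/25447602 ≈ 0.00016579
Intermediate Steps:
U = 7032/4219 (U = 5/3 - 1/3/(-4219) = 5/3 - 1/3*(-1/4219) = 5/3 + 1/12657 = 7032/4219 ≈ 1.6667)
r(J, z) = 81 (r(J, z) = 4 - 1*(-77) = 4 + 77 = 81)
Y = 25105863/4219 (Y = 5949 + 7032/4219 = 25105863/4219 ≈ 5950.7)
1/(Y + r(101, p(11))) = 1/(25105863/4219 + 81) = 1/(25447602/4219) = 4219/25447602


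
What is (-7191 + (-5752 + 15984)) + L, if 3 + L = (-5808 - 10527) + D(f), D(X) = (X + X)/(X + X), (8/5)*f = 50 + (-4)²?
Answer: -13296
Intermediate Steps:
f = 165/4 (f = 5*(50 + (-4)²)/8 = 5*(50 + 16)/8 = (5/8)*66 = 165/4 ≈ 41.250)
D(X) = 1 (D(X) = (2*X)/((2*X)) = (1/(2*X))*(2*X) = 1)
L = -16337 (L = -3 + ((-5808 - 10527) + 1) = -3 + (-16335 + 1) = -3 - 16334 = -16337)
(-7191 + (-5752 + 15984)) + L = (-7191 + (-5752 + 15984)) - 16337 = (-7191 + 10232) - 16337 = 3041 - 16337 = -13296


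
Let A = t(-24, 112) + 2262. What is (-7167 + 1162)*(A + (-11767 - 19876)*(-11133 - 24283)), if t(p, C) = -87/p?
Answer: -53837023004145/8 ≈ -6.7296e+12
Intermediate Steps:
A = 18125/8 (A = -87/(-24) + 2262 = -87*(-1/24) + 2262 = 29/8 + 2262 = 18125/8 ≈ 2265.6)
(-7167 + 1162)*(A + (-11767 - 19876)*(-11133 - 24283)) = (-7167 + 1162)*(18125/8 + (-11767 - 19876)*(-11133 - 24283)) = -6005*(18125/8 - 31643*(-35416)) = -6005*(18125/8 + 1120668488) = -6005*8965366029/8 = -53837023004145/8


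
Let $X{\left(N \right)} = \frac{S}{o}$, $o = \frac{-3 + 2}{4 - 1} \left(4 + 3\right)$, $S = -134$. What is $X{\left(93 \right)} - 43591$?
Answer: $- \frac{304735}{7} \approx -43534.0$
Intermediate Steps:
$o = - \frac{7}{3}$ ($o = - \frac{1}{3} \cdot 7 = \left(-1\right) \frac{1}{3} \cdot 7 = \left(- \frac{1}{3}\right) 7 = - \frac{7}{3} \approx -2.3333$)
$X{\left(N \right)} = \frac{402}{7}$ ($X{\left(N \right)} = - \frac{134}{- \frac{7}{3}} = \left(-134\right) \left(- \frac{3}{7}\right) = \frac{402}{7}$)
$X{\left(93 \right)} - 43591 = \frac{402}{7} - 43591 = - \frac{304735}{7}$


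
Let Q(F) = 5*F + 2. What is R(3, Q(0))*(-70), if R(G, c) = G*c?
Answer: -420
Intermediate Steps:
Q(F) = 2 + 5*F
R(3, Q(0))*(-70) = (3*(2 + 5*0))*(-70) = (3*(2 + 0))*(-70) = (3*2)*(-70) = 6*(-70) = -420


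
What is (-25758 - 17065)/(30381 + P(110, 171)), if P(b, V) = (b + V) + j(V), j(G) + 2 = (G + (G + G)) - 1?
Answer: -42823/31172 ≈ -1.3738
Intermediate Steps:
j(G) = -3 + 3*G (j(G) = -2 + ((G + (G + G)) - 1) = -2 + ((G + 2*G) - 1) = -2 + (3*G - 1) = -2 + (-1 + 3*G) = -3 + 3*G)
P(b, V) = -3 + b + 4*V (P(b, V) = (b + V) + (-3 + 3*V) = (V + b) + (-3 + 3*V) = -3 + b + 4*V)
(-25758 - 17065)/(30381 + P(110, 171)) = (-25758 - 17065)/(30381 + (-3 + 110 + 4*171)) = -42823/(30381 + (-3 + 110 + 684)) = -42823/(30381 + 791) = -42823/31172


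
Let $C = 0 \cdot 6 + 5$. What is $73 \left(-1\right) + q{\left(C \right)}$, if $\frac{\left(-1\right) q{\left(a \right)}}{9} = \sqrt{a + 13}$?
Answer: $-73 - 27 \sqrt{2} \approx -111.18$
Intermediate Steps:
$C = 5$ ($C = 0 + 5 = 5$)
$q{\left(a \right)} = - 9 \sqrt{13 + a}$ ($q{\left(a \right)} = - 9 \sqrt{a + 13} = - 9 \sqrt{13 + a}$)
$73 \left(-1\right) + q{\left(C \right)} = 73 \left(-1\right) - 9 \sqrt{13 + 5} = -73 - 9 \sqrt{18} = -73 - 9 \cdot 3 \sqrt{2} = -73 - 27 \sqrt{2}$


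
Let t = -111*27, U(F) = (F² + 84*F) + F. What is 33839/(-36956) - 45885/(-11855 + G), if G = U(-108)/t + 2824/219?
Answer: 10493166392353/3546419456108 ≈ 2.9588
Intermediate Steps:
U(F) = F² + 85*F
t = -2997
G = 97772/8103 (G = -108*(85 - 108)/(-2997) + 2824/219 = -108*(-23)*(-1/2997) + 2824*(1/219) = 2484*(-1/2997) + 2824/219 = -92/111 + 2824/219 = 97772/8103 ≈ 12.066)
33839/(-36956) - 45885/(-11855 + G) = 33839/(-36956) - 45885/(-11855 + 97772/8103) = 33839*(-1/36956) - 45885/(-95963293/8103) = -33839/36956 - 45885*(-8103/95963293) = -33839/36956 + 371806155/95963293 = 10493166392353/3546419456108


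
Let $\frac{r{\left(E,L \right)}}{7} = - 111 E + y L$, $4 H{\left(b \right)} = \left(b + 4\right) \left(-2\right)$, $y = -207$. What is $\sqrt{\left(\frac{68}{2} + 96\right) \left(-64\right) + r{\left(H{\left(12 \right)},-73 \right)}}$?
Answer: $\sqrt{103673} \approx 321.98$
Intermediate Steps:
$H{\left(b \right)} = -2 - \frac{b}{2}$ ($H{\left(b \right)} = \frac{\left(b + 4\right) \left(-2\right)}{4} = \frac{\left(4 + b\right) \left(-2\right)}{4} = \frac{-8 - 2 b}{4} = -2 - \frac{b}{2}$)
$r{\left(E,L \right)} = - 1449 L - 777 E$ ($r{\left(E,L \right)} = 7 \left(- 111 E - 207 L\right) = 7 \left(- 207 L - 111 E\right) = - 1449 L - 777 E$)
$\sqrt{\left(\frac{68}{2} + 96\right) \left(-64\right) + r{\left(H{\left(12 \right)},-73 \right)}} = \sqrt{\left(\frac{68}{2} + 96\right) \left(-64\right) - \left(-105777 + 777 \left(-2 - 6\right)\right)} = \sqrt{\left(68 \cdot \frac{1}{2} + 96\right) \left(-64\right) + \left(105777 - 777 \left(-2 - 6\right)\right)} = \sqrt{\left(34 + 96\right) \left(-64\right) + \left(105777 - -6216\right)} = \sqrt{130 \left(-64\right) + \left(105777 + 6216\right)} = \sqrt{-8320 + 111993} = \sqrt{103673}$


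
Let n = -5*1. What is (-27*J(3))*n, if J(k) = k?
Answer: 405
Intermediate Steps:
n = -5
(-27*J(3))*n = -27*3*(-5) = -81*(-5) = 405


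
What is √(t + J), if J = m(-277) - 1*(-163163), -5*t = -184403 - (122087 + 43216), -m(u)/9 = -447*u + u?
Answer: I*√21969345/5 ≈ 937.43*I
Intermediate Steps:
m(u) = 4014*u (m(u) = -9*(-447*u + u) = -(-4014)*u = 4014*u)
t = 349706/5 (t = -(-184403 - (122087 + 43216))/5 = -(-184403 - 1*165303)/5 = -(-184403 - 165303)/5 = -⅕*(-349706) = 349706/5 ≈ 69941.)
J = -948715 (J = 4014*(-277) - 1*(-163163) = -1111878 + 163163 = -948715)
√(t + J) = √(349706/5 - 948715) = √(-4393869/5) = I*√21969345/5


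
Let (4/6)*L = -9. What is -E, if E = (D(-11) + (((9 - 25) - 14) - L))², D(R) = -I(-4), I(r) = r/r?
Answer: -1225/4 ≈ -306.25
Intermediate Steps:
L = -27/2 (L = (3/2)*(-9) = -27/2 ≈ -13.500)
I(r) = 1
D(R) = -1 (D(R) = -1*1 = -1)
E = 1225/4 (E = (-1 + (((9 - 25) - 14) - 1*(-27/2)))² = (-1 + ((-16 - 14) + 27/2))² = (-1 + (-30 + 27/2))² = (-1 - 33/2)² = (-35/2)² = 1225/4 ≈ 306.25)
-E = -1*1225/4 = -1225/4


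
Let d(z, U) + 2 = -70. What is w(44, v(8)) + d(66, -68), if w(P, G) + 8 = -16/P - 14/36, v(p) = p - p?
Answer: -15989/198 ≈ -80.753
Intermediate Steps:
d(z, U) = -72 (d(z, U) = -2 - 70 = -72)
v(p) = 0
w(P, G) = -151/18 - 16/P (w(P, G) = -8 + (-16/P - 14/36) = -8 + (-16/P - 14*1/36) = -8 + (-16/P - 7/18) = -8 + (-7/18 - 16/P) = -151/18 - 16/P)
w(44, v(8)) + d(66, -68) = (-151/18 - 16/44) - 72 = (-151/18 - 16*1/44) - 72 = (-151/18 - 4/11) - 72 = -1733/198 - 72 = -15989/198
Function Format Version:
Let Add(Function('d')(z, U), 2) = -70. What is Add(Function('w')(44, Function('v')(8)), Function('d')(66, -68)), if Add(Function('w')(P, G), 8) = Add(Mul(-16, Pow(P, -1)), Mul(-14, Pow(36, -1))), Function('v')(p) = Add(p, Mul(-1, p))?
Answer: Rational(-15989, 198) ≈ -80.753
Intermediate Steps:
Function('d')(z, U) = -72 (Function('d')(z, U) = Add(-2, -70) = -72)
Function('v')(p) = 0
Function('w')(P, G) = Add(Rational(-151, 18), Mul(-16, Pow(P, -1))) (Function('w')(P, G) = Add(-8, Add(Mul(-16, Pow(P, -1)), Mul(-14, Pow(36, -1)))) = Add(-8, Add(Mul(-16, Pow(P, -1)), Mul(-14, Rational(1, 36)))) = Add(-8, Add(Mul(-16, Pow(P, -1)), Rational(-7, 18))) = Add(-8, Add(Rational(-7, 18), Mul(-16, Pow(P, -1)))) = Add(Rational(-151, 18), Mul(-16, Pow(P, -1))))
Add(Function('w')(44, Function('v')(8)), Function('d')(66, -68)) = Add(Add(Rational(-151, 18), Mul(-16, Pow(44, -1))), -72) = Add(Add(Rational(-151, 18), Mul(-16, Rational(1, 44))), -72) = Add(Add(Rational(-151, 18), Rational(-4, 11)), -72) = Add(Rational(-1733, 198), -72) = Rational(-15989, 198)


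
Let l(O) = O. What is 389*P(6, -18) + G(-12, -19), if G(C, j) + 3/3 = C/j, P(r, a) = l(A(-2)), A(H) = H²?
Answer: 29557/19 ≈ 1555.6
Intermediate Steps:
P(r, a) = 4 (P(r, a) = (-2)² = 4)
G(C, j) = -1 + C/j
389*P(6, -18) + G(-12, -19) = 389*4 + (-12 - 1*(-19))/(-19) = 1556 - (-12 + 19)/19 = 1556 - 1/19*7 = 1556 - 7/19 = 29557/19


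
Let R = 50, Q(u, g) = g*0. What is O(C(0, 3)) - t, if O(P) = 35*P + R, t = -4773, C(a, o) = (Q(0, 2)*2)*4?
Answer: 4823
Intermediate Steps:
Q(u, g) = 0
C(a, o) = 0 (C(a, o) = (0*2)*4 = 0*4 = 0)
O(P) = 50 + 35*P (O(P) = 35*P + 50 = 50 + 35*P)
O(C(0, 3)) - t = (50 + 35*0) - 1*(-4773) = (50 + 0) + 4773 = 50 + 4773 = 4823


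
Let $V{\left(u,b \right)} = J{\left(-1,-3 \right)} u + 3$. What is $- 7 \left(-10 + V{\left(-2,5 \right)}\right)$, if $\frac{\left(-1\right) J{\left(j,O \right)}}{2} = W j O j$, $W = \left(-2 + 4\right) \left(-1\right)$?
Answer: $-119$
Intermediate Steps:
$W = -2$ ($W = 2 \left(-1\right) = -2$)
$J{\left(j,O \right)} = 4 O j^{2}$ ($J{\left(j,O \right)} = - 2 - 2 j O j = - 2 \left(- 2 O j^{2}\right) = 4 O j^{2}$)
$V{\left(u,b \right)} = 3 - 12 u$ ($V{\left(u,b \right)} = 4 \left(-3\right) \left(-1\right)^{2} u + 3 = 4 \left(-3\right) 1 u + 3 = - 12 u + 3 = 3 - 12 u$)
$- 7 \left(-10 + V{\left(-2,5 \right)}\right) = - 7 \left(-10 + \left(3 - -24\right)\right) = - 7 \left(-10 + \left(3 + 24\right)\right) = - 7 \left(-10 + 27\right) = \left(-7\right) 17 = -119$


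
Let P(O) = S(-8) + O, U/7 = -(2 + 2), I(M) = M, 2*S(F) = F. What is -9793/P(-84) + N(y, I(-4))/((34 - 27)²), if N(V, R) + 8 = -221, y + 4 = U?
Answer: 459705/4312 ≈ 106.61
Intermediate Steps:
S(F) = F/2
U = -28 (U = 7*(-(2 + 2)) = 7*(-1*4) = 7*(-4) = -28)
y = -32 (y = -4 - 28 = -32)
N(V, R) = -229 (N(V, R) = -8 - 221 = -229)
P(O) = -4 + O (P(O) = (½)*(-8) + O = -4 + O)
-9793/P(-84) + N(y, I(-4))/((34 - 27)²) = -9793/(-4 - 84) - 229/(34 - 27)² = -9793/(-88) - 229/(7²) = -9793*(-1/88) - 229/49 = 9793/88 - 229*1/49 = 9793/88 - 229/49 = 459705/4312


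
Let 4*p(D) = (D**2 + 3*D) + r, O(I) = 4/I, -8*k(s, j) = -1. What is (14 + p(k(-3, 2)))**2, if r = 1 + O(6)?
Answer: 124255609/589824 ≈ 210.67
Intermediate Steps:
k(s, j) = 1/8 (k(s, j) = -1/8*(-1) = 1/8)
r = 5/3 (r = 1 + 4/6 = 1 + 4*(1/6) = 1 + 2/3 = 5/3 ≈ 1.6667)
p(D) = 5/12 + D**2/4 + 3*D/4 (p(D) = ((D**2 + 3*D) + 5/3)/4 = (5/3 + D**2 + 3*D)/4 = 5/12 + D**2/4 + 3*D/4)
(14 + p(k(-3, 2)))**2 = (14 + (5/12 + (1/8)**2/4 + (3/4)*(1/8)))**2 = (14 + (5/12 + (1/4)*(1/64) + 3/32))**2 = (14 + (5/12 + 1/256 + 3/32))**2 = (14 + 395/768)**2 = (11147/768)**2 = 124255609/589824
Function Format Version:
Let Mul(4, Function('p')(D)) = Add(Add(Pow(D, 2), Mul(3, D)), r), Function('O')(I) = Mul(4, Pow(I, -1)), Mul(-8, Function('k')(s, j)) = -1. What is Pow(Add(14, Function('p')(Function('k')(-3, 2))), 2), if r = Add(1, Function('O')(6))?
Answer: Rational(124255609, 589824) ≈ 210.67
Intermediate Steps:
Function('k')(s, j) = Rational(1, 8) (Function('k')(s, j) = Mul(Rational(-1, 8), -1) = Rational(1, 8))
r = Rational(5, 3) (r = Add(1, Mul(4, Pow(6, -1))) = Add(1, Mul(4, Rational(1, 6))) = Add(1, Rational(2, 3)) = Rational(5, 3) ≈ 1.6667)
Function('p')(D) = Add(Rational(5, 12), Mul(Rational(1, 4), Pow(D, 2)), Mul(Rational(3, 4), D)) (Function('p')(D) = Mul(Rational(1, 4), Add(Add(Pow(D, 2), Mul(3, D)), Rational(5, 3))) = Mul(Rational(1, 4), Add(Rational(5, 3), Pow(D, 2), Mul(3, D))) = Add(Rational(5, 12), Mul(Rational(1, 4), Pow(D, 2)), Mul(Rational(3, 4), D)))
Pow(Add(14, Function('p')(Function('k')(-3, 2))), 2) = Pow(Add(14, Add(Rational(5, 12), Mul(Rational(1, 4), Pow(Rational(1, 8), 2)), Mul(Rational(3, 4), Rational(1, 8)))), 2) = Pow(Add(14, Add(Rational(5, 12), Mul(Rational(1, 4), Rational(1, 64)), Rational(3, 32))), 2) = Pow(Add(14, Add(Rational(5, 12), Rational(1, 256), Rational(3, 32))), 2) = Pow(Add(14, Rational(395, 768)), 2) = Pow(Rational(11147, 768), 2) = Rational(124255609, 589824)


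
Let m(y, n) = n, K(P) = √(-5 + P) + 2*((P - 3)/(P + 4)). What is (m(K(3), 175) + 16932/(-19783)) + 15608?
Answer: 312218157/19783 ≈ 15782.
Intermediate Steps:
K(P) = √(-5 + P) + 2*(-3 + P)/(4 + P) (K(P) = √(-5 + P) + 2*((-3 + P)/(4 + P)) = √(-5 + P) + 2*(-3 + P)/(4 + P))
(m(K(3), 175) + 16932/(-19783)) + 15608 = (175 + 16932/(-19783)) + 15608 = (175 + 16932*(-1/19783)) + 15608 = (175 - 16932/19783) + 15608 = 3445093/19783 + 15608 = 312218157/19783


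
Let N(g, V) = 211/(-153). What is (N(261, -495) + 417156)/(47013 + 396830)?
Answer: 63824657/67907979 ≈ 0.93987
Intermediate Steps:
N(g, V) = -211/153 (N(g, V) = 211*(-1/153) = -211/153)
(N(261, -495) + 417156)/(47013 + 396830) = (-211/153 + 417156)/(47013 + 396830) = (63824657/153)/443843 = (63824657/153)*(1/443843) = 63824657/67907979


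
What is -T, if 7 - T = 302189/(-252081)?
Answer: -2066756/252081 ≈ -8.1988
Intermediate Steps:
T = 2066756/252081 (T = 7 - 302189/(-252081) = 7 - 302189*(-1)/252081 = 7 - 1*(-302189/252081) = 7 + 302189/252081 = 2066756/252081 ≈ 8.1988)
-T = -1*2066756/252081 = -2066756/252081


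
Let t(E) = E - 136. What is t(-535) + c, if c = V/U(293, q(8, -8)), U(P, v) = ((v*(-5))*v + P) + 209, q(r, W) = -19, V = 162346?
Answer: -1036659/1303 ≈ -795.59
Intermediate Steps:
t(E) = -136 + E
U(P, v) = 209 + P - 5*v**2 (U(P, v) = ((-5*v)*v + P) + 209 = (-5*v**2 + P) + 209 = (P - 5*v**2) + 209 = 209 + P - 5*v**2)
c = -162346/1303 (c = 162346/(209 + 293 - 5*(-19)**2) = 162346/(209 + 293 - 5*361) = 162346/(209 + 293 - 1805) = 162346/(-1303) = 162346*(-1/1303) = -162346/1303 ≈ -124.59)
t(-535) + c = (-136 - 535) - 162346/1303 = -671 - 162346/1303 = -1036659/1303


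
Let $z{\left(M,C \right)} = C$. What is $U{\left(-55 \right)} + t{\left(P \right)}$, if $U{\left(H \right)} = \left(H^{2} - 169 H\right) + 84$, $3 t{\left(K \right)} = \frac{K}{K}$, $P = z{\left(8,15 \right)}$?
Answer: $\frac{37213}{3} \approx 12404.0$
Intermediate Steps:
$P = 15$
$t{\left(K \right)} = \frac{1}{3}$ ($t{\left(K \right)} = \frac{K \frac{1}{K}}{3} = \frac{1}{3} \cdot 1 = \frac{1}{3}$)
$U{\left(H \right)} = 84 + H^{2} - 169 H$
$U{\left(-55 \right)} + t{\left(P \right)} = \left(84 + \left(-55\right)^{2} - -9295\right) + \frac{1}{3} = \left(84 + 3025 + 9295\right) + \frac{1}{3} = 12404 + \frac{1}{3} = \frac{37213}{3}$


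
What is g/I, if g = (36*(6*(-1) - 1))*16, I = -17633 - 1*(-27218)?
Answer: -448/1065 ≈ -0.42066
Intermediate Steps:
I = 9585 (I = -17633 + 27218 = 9585)
g = -4032 (g = (36*(-6 - 1))*16 = (36*(-7))*16 = -252*16 = -4032)
g/I = -4032/9585 = -4032*1/9585 = -448/1065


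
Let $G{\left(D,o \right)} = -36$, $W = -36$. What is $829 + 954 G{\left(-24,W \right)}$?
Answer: $-33515$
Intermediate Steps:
$829 + 954 G{\left(-24,W \right)} = 829 + 954 \left(-36\right) = 829 - 34344 = -33515$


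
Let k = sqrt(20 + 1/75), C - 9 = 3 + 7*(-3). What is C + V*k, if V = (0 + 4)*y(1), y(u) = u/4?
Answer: -9 + sqrt(4503)/15 ≈ -4.5264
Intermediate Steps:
y(u) = u/4 (y(u) = u*(1/4) = u/4)
C = -9 (C = 9 + (3 + 7*(-3)) = 9 + (3 - 21) = 9 - 18 = -9)
k = sqrt(4503)/15 (k = sqrt(20 + 1/75) = sqrt(1501/75) = sqrt(4503)/15 ≈ 4.4736)
V = 1 (V = (0 + 4)*((1/4)*1) = 4*(1/4) = 1)
C + V*k = -9 + 1*(sqrt(4503)/15) = -9 + sqrt(4503)/15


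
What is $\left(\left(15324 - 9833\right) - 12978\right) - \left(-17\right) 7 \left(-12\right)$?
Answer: $-8915$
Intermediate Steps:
$\left(\left(15324 - 9833\right) - 12978\right) - \left(-17\right) 7 \left(-12\right) = \left(5491 - 12978\right) - \left(-119\right) \left(-12\right) = -7487 - 1428 = -8915$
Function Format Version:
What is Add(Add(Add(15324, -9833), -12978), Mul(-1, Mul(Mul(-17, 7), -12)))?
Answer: -8915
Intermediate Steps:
Add(Add(Add(15324, -9833), -12978), Mul(-1, Mul(Mul(-17, 7), -12))) = Add(Add(5491, -12978), Mul(-1, Mul(-119, -12))) = Add(-7487, Mul(-1, 1428)) = Add(-7487, -1428) = -8915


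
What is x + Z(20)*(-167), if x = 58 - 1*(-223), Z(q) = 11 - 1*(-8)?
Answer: -2892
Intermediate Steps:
Z(q) = 19 (Z(q) = 11 + 8 = 19)
x = 281 (x = 58 + 223 = 281)
x + Z(20)*(-167) = 281 + 19*(-167) = 281 - 3173 = -2892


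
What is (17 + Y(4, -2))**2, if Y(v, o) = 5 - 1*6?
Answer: 256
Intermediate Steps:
Y(v, o) = -1 (Y(v, o) = 5 - 6 = -1)
(17 + Y(4, -2))**2 = (17 - 1)**2 = 16**2 = 256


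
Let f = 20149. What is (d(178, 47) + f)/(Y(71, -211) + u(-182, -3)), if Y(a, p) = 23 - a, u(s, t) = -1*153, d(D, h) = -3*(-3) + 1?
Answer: -20159/201 ≈ -100.29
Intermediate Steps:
d(D, h) = 10 (d(D, h) = 9 + 1 = 10)
u(s, t) = -153
(d(178, 47) + f)/(Y(71, -211) + u(-182, -3)) = (10 + 20149)/((23 - 1*71) - 153) = 20159/((23 - 71) - 153) = 20159/(-48 - 153) = 20159/(-201) = 20159*(-1/201) = -20159/201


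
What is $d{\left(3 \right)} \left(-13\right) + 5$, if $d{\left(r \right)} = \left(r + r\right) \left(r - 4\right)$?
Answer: $83$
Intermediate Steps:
$d{\left(r \right)} = 2 r \left(-4 + r\right)$
$d{\left(3 \right)} \left(-13\right) + 5 = 2 \cdot 3 \left(-4 + 3\right) \left(-13\right) + 5 = 2 \cdot 3 \left(-1\right) \left(-13\right) + 5 = \left(-6\right) \left(-13\right) + 5 = 78 + 5 = 83$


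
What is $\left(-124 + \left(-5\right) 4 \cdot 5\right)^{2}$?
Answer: $50176$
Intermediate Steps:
$\left(-124 + \left(-5\right) 4 \cdot 5\right)^{2} = \left(-124 - 100\right)^{2} = \left(-224\right)^{2} = 50176$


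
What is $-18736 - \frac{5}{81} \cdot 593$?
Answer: $- \frac{1520581}{81} \approx -18773.0$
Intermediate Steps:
$-18736 - \frac{5}{81} \cdot 593 = -18736 - \frac{2965}{81} = - \frac{1520581}{81}$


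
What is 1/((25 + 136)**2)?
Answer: 1/25921 ≈ 3.8579e-5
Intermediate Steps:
1/((25 + 136)**2) = 1/(161**2) = 1/25921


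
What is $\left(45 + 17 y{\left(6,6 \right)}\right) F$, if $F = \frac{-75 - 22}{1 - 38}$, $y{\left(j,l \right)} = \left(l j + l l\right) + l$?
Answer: $\frac{132987}{37} \approx 3594.2$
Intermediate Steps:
$y{\left(j,l \right)} = l + l^{2} + j l$ ($y{\left(j,l \right)} = \left(j l + l^{2}\right) + l = \left(l^{2} + j l\right) + l = l + l^{2} + j l$)
$F = \frac{97}{37}$ ($F = - \frac{97}{-37} = \left(-97\right) \left(- \frac{1}{37}\right) = \frac{97}{37} \approx 2.6216$)
$\left(45 + 17 y{\left(6,6 \right)}\right) F = \left(45 + 17 \cdot 6 \left(1 + 6 + 6\right)\right) \frac{97}{37} = \left(45 + 17 \cdot 6 \cdot 13\right) \frac{97}{37} = \left(45 + 17 \cdot 78\right) \frac{97}{37} = \left(45 + 1326\right) \frac{97}{37} = 1371 \cdot \frac{97}{37} = \frac{132987}{37}$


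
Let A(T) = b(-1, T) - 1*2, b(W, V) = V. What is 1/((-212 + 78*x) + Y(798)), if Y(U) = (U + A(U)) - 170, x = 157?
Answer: 1/13458 ≈ 7.4305e-5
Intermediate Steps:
A(T) = -2 + T (A(T) = T - 1*2 = T - 2 = -2 + T)
Y(U) = -172 + 2*U (Y(U) = (U + (-2 + U)) - 170 = (-2 + 2*U) - 170 = -172 + 2*U)
1/((-212 + 78*x) + Y(798)) = 1/((-212 + 78*157) + (-172 + 2*798)) = 1/((-212 + 12246) + (-172 + 1596)) = 1/(12034 + 1424) = 1/13458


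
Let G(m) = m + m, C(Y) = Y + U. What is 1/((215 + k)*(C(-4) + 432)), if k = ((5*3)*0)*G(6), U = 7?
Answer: 1/93525 ≈ 1.0692e-5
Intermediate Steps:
C(Y) = 7 + Y (C(Y) = Y + 7 = 7 + Y)
G(m) = 2*m
k = 0 (k = ((5*3)*0)*(2*6) = (15*0)*12 = 0*12 = 0)
1/((215 + k)*(C(-4) + 432)) = 1/((215 + 0)*((7 - 4) + 432)) = 1/(215*(3 + 432)) = 1/(215*435) = 1/93525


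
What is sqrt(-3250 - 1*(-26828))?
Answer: sqrt(23578) ≈ 153.55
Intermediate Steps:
sqrt(-3250 - 1*(-26828)) = sqrt(-3250 + 26828) = sqrt(23578)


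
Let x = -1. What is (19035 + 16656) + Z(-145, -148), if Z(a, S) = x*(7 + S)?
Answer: 35832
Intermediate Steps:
Z(a, S) = -7 - S (Z(a, S) = -(7 + S) = -7 - S)
(19035 + 16656) + Z(-145, -148) = (19035 + 16656) + (-7 - 1*(-148)) = 35691 + (-7 + 148) = 35691 + 141 = 35832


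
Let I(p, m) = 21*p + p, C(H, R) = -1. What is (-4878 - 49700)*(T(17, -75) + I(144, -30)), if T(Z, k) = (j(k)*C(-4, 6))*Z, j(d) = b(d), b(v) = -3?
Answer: -175686582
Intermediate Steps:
j(d) = -3
I(p, m) = 22*p
T(Z, k) = 3*Z (T(Z, k) = (-3*(-1))*Z = 3*Z)
(-4878 - 49700)*(T(17, -75) + I(144, -30)) = (-4878 - 49700)*(3*17 + 22*144) = -54578*(51 + 3168) = -54578*3219 = -175686582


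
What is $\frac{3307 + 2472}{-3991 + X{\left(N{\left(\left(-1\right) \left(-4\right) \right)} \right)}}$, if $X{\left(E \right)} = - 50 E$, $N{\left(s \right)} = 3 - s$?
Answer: $- \frac{5779}{3941} \approx -1.4664$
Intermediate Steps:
$\frac{3307 + 2472}{-3991 + X{\left(N{\left(\left(-1\right) \left(-4\right) \right)} \right)}} = \frac{3307 + 2472}{-3991 - 50 \left(3 - \left(-1\right) \left(-4\right)\right)} = \frac{5779}{-3991 - 50 \left(3 - 4\right)} = \frac{5779}{-3991 - -50} = \frac{5779}{-3991 + 50} = \frac{5779}{-3941} = 5779 \left(- \frac{1}{3941}\right) = - \frac{5779}{3941}$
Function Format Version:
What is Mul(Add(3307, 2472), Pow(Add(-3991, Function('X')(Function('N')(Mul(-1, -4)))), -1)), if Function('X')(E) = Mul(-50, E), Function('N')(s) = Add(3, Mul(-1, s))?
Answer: Rational(-5779, 3941) ≈ -1.4664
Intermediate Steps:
Mul(Add(3307, 2472), Pow(Add(-3991, Function('X')(Function('N')(Mul(-1, -4)))), -1)) = Mul(Add(3307, 2472), Pow(Add(-3991, Mul(-50, Add(3, Mul(-1, Mul(-1, -4))))), -1)) = Mul(5779, Pow(Add(-3991, Mul(-50, Add(3, Mul(-1, 4)))), -1)) = Mul(5779, Pow(Add(-3991, Mul(-50, Add(3, -4))), -1)) = Mul(5779, Pow(Add(-3991, Mul(-50, -1)), -1)) = Mul(5779, Pow(Add(-3991, 50), -1)) = Mul(5779, Pow(-3941, -1)) = Mul(5779, Rational(-1, 3941)) = Rational(-5779, 3941)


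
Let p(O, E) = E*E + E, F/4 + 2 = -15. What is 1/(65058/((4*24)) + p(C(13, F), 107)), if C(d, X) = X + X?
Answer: 16/195739 ≈ 8.1741e-5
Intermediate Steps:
F = -68 (F = -8 + 4*(-15) = -8 - 60 = -68)
C(d, X) = 2*X
p(O, E) = E + E**2 (p(O, E) = E**2 + E = E + E**2)
1/(65058/((4*24)) + p(C(13, F), 107)) = 1/(65058/((4*24)) + 107*(1 + 107)) = 1/(65058/96 + 107*108) = 1/(65058*(1/96) + 11556) = 1/(10843/16 + 11556) = 1/(195739/16) = 16/195739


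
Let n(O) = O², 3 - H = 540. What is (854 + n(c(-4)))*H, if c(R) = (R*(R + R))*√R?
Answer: 1740954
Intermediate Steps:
H = -537 (H = 3 - 1*540 = 3 - 540 = -537)
c(R) = 2*R^(5/2) (c(R) = (R*(2*R))*√R = (2*R²)*√R = 2*R^(5/2))
(854 + n(c(-4)))*H = (854 + (2*(-4)^(5/2))²)*(-537) = (854 + (2*(32*I))²)*(-537) = (854 + (64*I)²)*(-537) = (854 - 4096)*(-537) = -3242*(-537) = 1740954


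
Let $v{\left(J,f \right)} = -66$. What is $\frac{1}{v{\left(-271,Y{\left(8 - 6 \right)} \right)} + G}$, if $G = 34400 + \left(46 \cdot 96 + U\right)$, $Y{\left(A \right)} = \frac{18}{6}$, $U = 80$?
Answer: $\frac{1}{38830} \approx 2.5753 \cdot 10^{-5}$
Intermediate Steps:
$Y{\left(A \right)} = 3$ ($Y{\left(A \right)} = 18 \cdot \frac{1}{6} = 3$)
$G = 38896$ ($G = 34400 + \left(46 \cdot 96 + 80\right) = 34400 + \left(4416 + 80\right) = 34400 + 4496 = 38896$)
$\frac{1}{v{\left(-271,Y{\left(8 - 6 \right)} \right)} + G} = \frac{1}{-66 + 38896} = \frac{1}{38830}$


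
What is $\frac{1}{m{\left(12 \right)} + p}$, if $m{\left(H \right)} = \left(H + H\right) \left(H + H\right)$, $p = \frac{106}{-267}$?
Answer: $\frac{267}{153686} \approx 0.0017373$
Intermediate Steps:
$p = - \frac{106}{267}$ ($p = 106 \left(- \frac{1}{267}\right) = - \frac{106}{267} \approx -0.397$)
$m{\left(H \right)} = 4 H^{2}$ ($m{\left(H \right)} = 2 H 2 H = 4 H^{2}$)
$\frac{1}{m{\left(12 \right)} + p} = \frac{1}{4 \cdot 12^{2} - \frac{106}{267}} = \frac{1}{4 \cdot 144 - \frac{106}{267}} = \frac{1}{576 - \frac{106}{267}} = \frac{1}{\frac{153686}{267}} = \frac{267}{153686}$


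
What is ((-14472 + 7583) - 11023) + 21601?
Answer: 3689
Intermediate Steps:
((-14472 + 7583) - 11023) + 21601 = (-6889 - 11023) + 21601 = -17912 + 21601 = 3689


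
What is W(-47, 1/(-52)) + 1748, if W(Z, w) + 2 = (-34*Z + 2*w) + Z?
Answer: 85721/26 ≈ 3297.0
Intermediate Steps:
W(Z, w) = -2 - 33*Z + 2*w (W(Z, w) = -2 + ((-34*Z + 2*w) + Z) = -2 + (-33*Z + 2*w) = -2 - 33*Z + 2*w)
W(-47, 1/(-52)) + 1748 = (-2 - 33*(-47) + 2/(-52)) + 1748 = (-2 + 1551 + 2*(-1/52)) + 1748 = (-2 + 1551 - 1/26) + 1748 = 40273/26 + 1748 = 85721/26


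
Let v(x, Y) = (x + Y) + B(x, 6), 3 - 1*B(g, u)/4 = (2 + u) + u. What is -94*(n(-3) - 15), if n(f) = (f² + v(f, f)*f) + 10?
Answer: -14476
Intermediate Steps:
B(g, u) = 4 - 8*u (B(g, u) = 12 - 4*((2 + u) + u) = 12 - 4*(2 + 2*u) = 12 + (-8 - 8*u) = 4 - 8*u)
v(x, Y) = -44 + Y + x (v(x, Y) = (x + Y) + (4 - 8*6) = (Y + x) + (4 - 48) = (Y + x) - 44 = -44 + Y + x)
n(f) = 10 + f² + f*(-44 + 2*f) (n(f) = (f² + (-44 + f + f)*f) + 10 = (f² + (-44 + 2*f)*f) + 10 = (f² + f*(-44 + 2*f)) + 10 = 10 + f² + f*(-44 + 2*f))
-94*(n(-3) - 15) = -94*((10 - 44*(-3) + 3*(-3)²) - 15) = -94*((10 + 132 + 3*9) - 15) = -94*((10 + 132 + 27) - 15) = -94*(169 - 15) = -94*154 = -14476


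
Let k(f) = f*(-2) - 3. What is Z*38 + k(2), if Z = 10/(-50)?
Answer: -73/5 ≈ -14.600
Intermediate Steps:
k(f) = -3 - 2*f (k(f) = -2*f - 3 = -3 - 2*f)
Z = -⅕ (Z = 10*(-1/50) = -⅕ ≈ -0.20000)
Z*38 + k(2) = -⅕*38 + (-3 - 2*2) = -38/5 + (-3 - 4) = -38/5 - 7 = -73/5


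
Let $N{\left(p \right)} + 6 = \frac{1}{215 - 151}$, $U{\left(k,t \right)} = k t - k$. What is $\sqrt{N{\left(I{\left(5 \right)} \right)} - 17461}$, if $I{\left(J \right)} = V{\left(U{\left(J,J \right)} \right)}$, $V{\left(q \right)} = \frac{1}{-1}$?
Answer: $\frac{i \sqrt{1117887}}{8} \approx 132.16 i$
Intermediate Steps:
$U{\left(k,t \right)} = - k + k t$
$V{\left(q \right)} = -1$
$I{\left(J \right)} = -1$
$N{\left(p \right)} = - \frac{383}{64}$ ($N{\left(p \right)} = -6 + \frac{1}{215 - 151} = -6 + \frac{1}{64} = - \frac{383}{64}$)
$\sqrt{N{\left(I{\left(5 \right)} \right)} - 17461} = \sqrt{- \frac{383}{64} - 17461} = \sqrt{- \frac{1117887}{64}} = \frac{i \sqrt{1117887}}{8}$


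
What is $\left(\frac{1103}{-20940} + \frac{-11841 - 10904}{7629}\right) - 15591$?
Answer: $- \frac{830388863249}{53250420} \approx -15594.0$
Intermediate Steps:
$\left(\frac{1103}{-20940} + \frac{-11841 - 10904}{7629}\right) - 15591 = \left(1103 \left(- \frac{1}{20940}\right) + \left(-11841 - 10904\right) \frac{1}{7629}\right) - 15591 = \left(- \frac{1103}{20940} - \frac{22745}{7629}\right) - 15591 = - \frac{161565029}{53250420} - 15591 = - \frac{830388863249}{53250420}$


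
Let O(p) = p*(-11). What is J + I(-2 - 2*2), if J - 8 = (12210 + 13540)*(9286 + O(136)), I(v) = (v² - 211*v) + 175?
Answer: 200593985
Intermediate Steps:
O(p) = -11*p
I(v) = 175 + v² - 211*v
J = 200592508 (J = 8 + (12210 + 13540)*(9286 - 11*136) = 8 + 25750*(9286 - 1496) = 8 + 25750*7790 = 8 + 200592500 = 200592508)
J + I(-2 - 2*2) = 200592508 + (175 + (-2 - 2*2)² - 211*(-2 - 2*2)) = 200592508 + (175 + (-2 - 4)² - 211*(-2 - 4)) = 200592508 + (175 + (-6)² - 211*(-6)) = 200592508 + (175 + 36 + 1266) = 200592508 + 1477 = 200593985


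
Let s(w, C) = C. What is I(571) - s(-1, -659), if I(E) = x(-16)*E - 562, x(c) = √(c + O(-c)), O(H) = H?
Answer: 97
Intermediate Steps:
x(c) = 0 (x(c) = √(c - c) = √0 = 0)
I(E) = -562 (I(E) = 0*E - 562 = 0 - 562 = -562)
I(571) - s(-1, -659) = -562 - 1*(-659) = -562 + 659 = 97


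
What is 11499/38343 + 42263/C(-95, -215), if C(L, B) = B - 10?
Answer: -539300978/2875725 ≈ -187.54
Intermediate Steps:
C(L, B) = -10 + B
11499/38343 + 42263/C(-95, -215) = 11499/38343 + 42263/(-10 - 215) = 11499*(1/38343) + 42263/(-225) = 3833/12781 + 42263*(-1/225) = 3833/12781 - 42263/225 = -539300978/2875725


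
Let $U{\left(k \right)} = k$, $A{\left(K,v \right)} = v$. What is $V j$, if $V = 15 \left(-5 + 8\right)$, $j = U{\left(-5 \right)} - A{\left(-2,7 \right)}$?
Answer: $-540$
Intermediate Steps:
$j = -12$ ($j = -5 - 7 = -12$)
$V = 45$ ($V = 15 \cdot 3 = 45$)
$V j = 45 \left(-12\right) = -540$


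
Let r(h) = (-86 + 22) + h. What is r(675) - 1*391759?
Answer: -391148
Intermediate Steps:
r(h) = -64 + h
r(675) - 1*391759 = (-64 + 675) - 1*391759 = 611 - 391759 = -391148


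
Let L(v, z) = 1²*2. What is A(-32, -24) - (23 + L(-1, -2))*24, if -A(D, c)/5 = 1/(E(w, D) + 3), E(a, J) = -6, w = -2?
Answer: -1795/3 ≈ -598.33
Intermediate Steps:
L(v, z) = 2 (L(v, z) = 1*2 = 2)
A(D, c) = 5/3 (A(D, c) = -5/(-6 + 3) = -5/(-3) = -5*(-⅓) = 5/3)
A(-32, -24) - (23 + L(-1, -2))*24 = 5/3 - (23 + 2)*24 = 5/3 - 25*24 = 5/3 - 1*600 = 5/3 - 600 = -1795/3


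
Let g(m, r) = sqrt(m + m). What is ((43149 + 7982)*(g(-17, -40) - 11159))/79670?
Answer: -570570829/79670 + 51131*I*sqrt(34)/79670 ≈ -7161.7 + 3.7422*I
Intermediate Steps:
g(m, r) = sqrt(2)*sqrt(m) (g(m, r) = sqrt(2*m) = sqrt(2)*sqrt(m))
((43149 + 7982)*(g(-17, -40) - 11159))/79670 = ((43149 + 7982)*(sqrt(2)*sqrt(-17) - 11159))/79670 = (51131*(sqrt(2)*(I*sqrt(17)) - 11159))*(1/79670) = (51131*(I*sqrt(34) - 11159))*(1/79670) = (51131*(-11159 + I*sqrt(34)))*(1/79670) = (-570570829 + 51131*I*sqrt(34))*(1/79670) = -570570829/79670 + 51131*I*sqrt(34)/79670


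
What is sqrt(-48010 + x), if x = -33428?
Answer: 7*I*sqrt(1662) ≈ 285.37*I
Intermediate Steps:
sqrt(-48010 + x) = sqrt(-48010 - 33428) = sqrt(-81438) = 7*I*sqrt(1662)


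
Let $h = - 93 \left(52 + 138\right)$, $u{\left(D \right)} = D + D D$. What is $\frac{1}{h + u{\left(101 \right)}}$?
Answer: $- \frac{1}{7368} \approx -0.00013572$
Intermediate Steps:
$u{\left(D \right)} = D + D^{2}$
$h = -17670$ ($h = \left(-93\right) 190 = -17670$)
$\frac{1}{h + u{\left(101 \right)}} = \frac{1}{-17670 + 101 \left(1 + 101\right)} = \frac{1}{-17670 + 101 \cdot 102} = \frac{1}{-17670 + 10302} = \frac{1}{-7368} = - \frac{1}{7368}$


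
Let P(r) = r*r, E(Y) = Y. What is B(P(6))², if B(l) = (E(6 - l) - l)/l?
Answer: 121/36 ≈ 3.3611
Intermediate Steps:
P(r) = r²
B(l) = (6 - 2*l)/l (B(l) = ((6 - l) - l)/l = (6 - 2*l)/l)
B(P(6))² = (-2 + 6/(6²))² = (-2 + 6/36)² = (-2 + 6*(1/36))² = (-2 + ⅙)² = (-11/6)² = 121/36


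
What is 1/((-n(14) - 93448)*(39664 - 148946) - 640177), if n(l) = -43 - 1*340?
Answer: 1/10169689153 ≈ 9.8331e-11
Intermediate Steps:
n(l) = -383 (n(l) = -43 - 340 = -383)
1/((-n(14) - 93448)*(39664 - 148946) - 640177) = 1/((-1*(-383) - 93448)*(39664 - 148946) - 640177) = 1/((383 - 93448)*(-109282) - 640177) = 1/(-93065*(-109282) - 640177) = 1/(10170329330 - 640177) = 1/10169689153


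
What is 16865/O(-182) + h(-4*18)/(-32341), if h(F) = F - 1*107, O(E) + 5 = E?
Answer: -545397492/6047767 ≈ -90.182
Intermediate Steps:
O(E) = -5 + E
h(F) = -107 + F (h(F) = F - 107 = -107 + F)
16865/O(-182) + h(-4*18)/(-32341) = 16865/(-5 - 182) + (-107 - 4*18)/(-32341) = 16865/(-187) + (-107 - 72)*(-1/32341) = 16865*(-1/187) - 179*(-1/32341) = -16865/187 + 179/32341 = -545397492/6047767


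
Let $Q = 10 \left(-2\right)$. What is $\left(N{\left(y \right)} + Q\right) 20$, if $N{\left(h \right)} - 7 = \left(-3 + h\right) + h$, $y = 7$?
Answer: $-40$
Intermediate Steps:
$N{\left(h \right)} = 4 + 2 h$ ($N{\left(h \right)} = 7 + \left(\left(-3 + h\right) + h\right) = 7 + \left(-3 + 2 h\right) = 4 + 2 h$)
$Q = -20$
$\left(N{\left(y \right)} + Q\right) 20 = \left(\left(4 + 2 \cdot 7\right) - 20\right) 20 = \left(\left(4 + 14\right) - 20\right) 20 = \left(18 - 20\right) 20 = \left(-2\right) 20 = -40$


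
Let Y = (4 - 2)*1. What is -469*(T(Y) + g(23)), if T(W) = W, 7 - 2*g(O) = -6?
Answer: -7973/2 ≈ -3986.5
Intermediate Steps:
g(O) = 13/2 (g(O) = 7/2 - ½*(-6) = 7/2 + 3 = 13/2)
Y = 2 (Y = 2*1 = 2)
-469*(T(Y) + g(23)) = -469*(2 + 13/2) = -469*17/2 = -7973/2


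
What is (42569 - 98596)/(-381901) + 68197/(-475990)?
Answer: 623789233/181781056990 ≈ 0.0034315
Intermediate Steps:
(42569 - 98596)/(-381901) + 68197/(-475990) = -56027*(-1/381901) + 68197*(-1/475990) = 56027/381901 - 68197/475990 = 623789233/181781056990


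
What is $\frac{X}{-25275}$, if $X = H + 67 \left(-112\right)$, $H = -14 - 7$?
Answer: $\frac{301}{1011} \approx 0.29773$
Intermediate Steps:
$H = -21$ ($H = -14 - 7 = -21$)
$X = -7525$ ($X = -21 + 67 \left(-112\right) = -21 - 7504 = -7525$)
$\frac{X}{-25275} = - \frac{7525}{-25275} = \left(-7525\right) \left(- \frac{1}{25275}\right) = \frac{301}{1011}$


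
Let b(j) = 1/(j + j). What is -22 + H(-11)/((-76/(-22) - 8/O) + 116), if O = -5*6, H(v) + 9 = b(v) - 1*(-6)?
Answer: -870181/39508 ≈ -22.025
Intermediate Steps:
b(j) = 1/(2*j)
H(v) = -3 + 1/(2*v) (H(v) = -9 + (1/(2*v) - 1*(-6)) = -9 + (1/(2*v) + 6) = -9 + (6 + 1/(2*v)) = -3 + 1/(2*v))
O = -30
-22 + H(-11)/((-76/(-22) - 8/O) + 116) = -22 + (-3 + (1/2)/(-11))/((-76/(-22) - 8/(-30)) + 116) = -22 + (-3 + (1/2)*(-1/11))/((-76*(-1/22) - 8*(-1/30)) + 116) = -22 + (-3 - 1/22)/((38/11 + 4/15) + 116) = -22 - 67/22/(614/165 + 116) = -22 - 67/22/(19754/165) = -22 + (165/19754)*(-67/22) = -22 - 1005/39508 = -870181/39508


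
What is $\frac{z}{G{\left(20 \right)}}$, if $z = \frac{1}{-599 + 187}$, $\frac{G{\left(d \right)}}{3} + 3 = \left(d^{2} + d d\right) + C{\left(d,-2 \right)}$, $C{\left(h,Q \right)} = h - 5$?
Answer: $- \frac{1}{1003632} \approx -9.9638 \cdot 10^{-7}$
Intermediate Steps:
$C{\left(h,Q \right)} = -5 + h$
$G{\left(d \right)} = -24 + 3 d + 6 d^{2}$ ($G{\left(d \right)} = -9 + 3 \left(\left(d^{2} + d d\right) + \left(-5 + d\right)\right) = -9 + 3 \left(\left(d^{2} + d^{2}\right) + \left(-5 + d\right)\right) = -9 + 3 \left(2 d^{2} + \left(-5 + d\right)\right) = -9 + 3 \left(-5 + d + 2 d^{2}\right) = -9 + \left(-15 + 3 d + 6 d^{2}\right) = -24 + 3 d + 6 d^{2}$)
$z = - \frac{1}{412}$ ($z = \frac{1}{-412} = - \frac{1}{412} \approx -0.0024272$)
$\frac{z}{G{\left(20 \right)}} = - \frac{1}{412 \left(-24 + 3 \cdot 20 + 6 \cdot 20^{2}\right)} = - \frac{1}{412 \left(-24 + 60 + 6 \cdot 400\right)} = - \frac{1}{412 \left(-24 + 60 + 2400\right)} = - \frac{1}{412 \cdot 2436} = \left(- \frac{1}{412}\right) \frac{1}{2436} = - \frac{1}{1003632}$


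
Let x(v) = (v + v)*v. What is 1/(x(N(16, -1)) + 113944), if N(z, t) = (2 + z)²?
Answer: 1/323896 ≈ 3.0874e-6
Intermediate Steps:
x(v) = 2*v² (x(v) = (2*v)*v = 2*v²)
1/(x(N(16, -1)) + 113944) = 1/(2*((2 + 16)²)² + 113944) = 1/(2*(18²)² + 113944) = 1/(2*324² + 113944) = 1/(2*104976 + 113944) = 1/(209952 + 113944) = 1/323896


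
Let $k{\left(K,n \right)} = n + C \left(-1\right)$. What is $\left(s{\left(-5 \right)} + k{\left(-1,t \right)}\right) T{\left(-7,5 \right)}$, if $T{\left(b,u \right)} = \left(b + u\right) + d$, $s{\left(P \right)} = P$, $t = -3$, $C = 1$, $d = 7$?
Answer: $-45$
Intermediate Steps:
$T{\left(b,u \right)} = 7 + b + u$ ($T{\left(b,u \right)} = \left(b + u\right) + 7 = 7 + b + u$)
$k{\left(K,n \right)} = -1 + n$ ($k{\left(K,n \right)} = n + 1 \left(-1\right) = n - 1 = -1 + n$)
$\left(s{\left(-5 \right)} + k{\left(-1,t \right)}\right) T{\left(-7,5 \right)} = \left(-5 - 4\right) \left(7 - 7 + 5\right) = \left(-5 - 4\right) 5 = \left(-9\right) 5 = -45$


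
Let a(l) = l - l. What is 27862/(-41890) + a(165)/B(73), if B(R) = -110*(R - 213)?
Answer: -13931/20945 ≈ -0.66512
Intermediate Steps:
B(R) = 23430 - 110*R (B(R) = -110*(-213 + R) = 23430 - 110*R)
a(l) = 0
27862/(-41890) + a(165)/B(73) = 27862/(-41890) + 0/(23430 - 110*73) = 27862*(-1/41890) + 0/(23430 - 8030) = -13931/20945 + 0/15400 = -13931/20945 + 0*(1/15400) = -13931/20945 + 0 = -13931/20945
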